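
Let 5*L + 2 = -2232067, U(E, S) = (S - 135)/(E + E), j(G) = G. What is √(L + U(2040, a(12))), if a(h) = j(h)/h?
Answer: I*√464448951690/1020 ≈ 668.14*I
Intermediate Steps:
a(h) = 1 (a(h) = h/h = 1)
U(E, S) = (-135 + S)/(2*E) (U(E, S) = (-135 + S)/((2*E)) = (-135 + S)*(1/(2*E)) = (-135 + S)/(2*E))
L = -2232069/5 (L = -⅖ + (⅕)*(-2232067) = -⅖ - 2232067/5 = -2232069/5 ≈ -4.4641e+5)
√(L + U(2040, a(12))) = √(-2232069/5 + (½)*(-135 + 1)/2040) = √(-2232069/5 + (½)*(1/2040)*(-134)) = √(-2232069/5 - 67/2040) = √(-910684219/2040) = I*√464448951690/1020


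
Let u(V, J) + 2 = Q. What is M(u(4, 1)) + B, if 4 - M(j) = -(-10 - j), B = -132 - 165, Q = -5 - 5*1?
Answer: -291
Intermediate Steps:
Q = -10 (Q = -5 - 5 = -10)
B = -297
u(V, J) = -12 (u(V, J) = -2 - 10 = -12)
M(j) = -6 - j (M(j) = 4 - (-1)*(-10 - j) = 4 - (10 + j) = 4 + (-10 - j) = -6 - j)
M(u(4, 1)) + B = (-6 - 1*(-12)) - 297 = (-6 + 12) - 297 = 6 - 297 = -291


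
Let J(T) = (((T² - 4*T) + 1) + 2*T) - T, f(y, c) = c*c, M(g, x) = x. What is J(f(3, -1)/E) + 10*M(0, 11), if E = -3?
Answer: 1009/9 ≈ 112.11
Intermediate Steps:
f(y, c) = c²
J(T) = 1 + T² - 3*T (J(T) = ((1 + T² - 4*T) + 2*T) - T = (1 + T² - 2*T) - T = 1 + T² - 3*T)
J(f(3, -1)/E) + 10*M(0, 11) = (1 + ((-1)²/(-3))² - 3*(-1)²/(-3)) + 10*11 = (1 + (1*(-⅓))² - 3*(-1)/3) + 110 = (1 + (-⅓)² - 3*(-⅓)) + 110 = (1 + ⅑ + 1) + 110 = 19/9 + 110 = 1009/9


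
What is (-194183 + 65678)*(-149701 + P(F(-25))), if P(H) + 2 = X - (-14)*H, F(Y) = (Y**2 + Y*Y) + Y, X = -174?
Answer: 17056083135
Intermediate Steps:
F(Y) = Y + 2*Y**2 (F(Y) = (Y**2 + Y**2) + Y = 2*Y**2 + Y = Y + 2*Y**2)
P(H) = -176 + 14*H (P(H) = -2 + (-174 - (-14)*H) = -2 + (-174 + 14*H) = -176 + 14*H)
(-194183 + 65678)*(-149701 + P(F(-25))) = (-194183 + 65678)*(-149701 + (-176 + 14*(-25*(1 + 2*(-25))))) = -128505*(-149701 + (-176 + 14*(-25*(1 - 50)))) = -128505*(-149701 + (-176 + 14*(-25*(-49)))) = -128505*(-149701 + (-176 + 14*1225)) = -128505*(-149701 + (-176 + 17150)) = -128505*(-149701 + 16974) = -128505*(-132727) = 17056083135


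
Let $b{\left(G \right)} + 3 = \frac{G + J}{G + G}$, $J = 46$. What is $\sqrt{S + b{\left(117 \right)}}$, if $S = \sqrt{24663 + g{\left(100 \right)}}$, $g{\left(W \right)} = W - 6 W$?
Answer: $\frac{\sqrt{-14014 + 6084 \sqrt{24163}}}{78} \approx 12.375$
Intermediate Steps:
$g{\left(W \right)} = - 5 W$
$S = \sqrt{24163}$ ($S = \sqrt{24663 - 500} = \sqrt{24163} \approx 155.44$)
$b{\left(G \right)} = -3 + \frac{46 + G}{2 G}$ ($b{\left(G \right)} = -3 + \frac{G + 46}{G + G} = -3 + \frac{46 + G}{2 G}$)
$\sqrt{S + b{\left(117 \right)}} = \sqrt{\sqrt{24163} - \left(\frac{5}{2} - \frac{23}{117}\right)} = \sqrt{\sqrt{24163} + \left(- \frac{5}{2} + 23 \cdot \frac{1}{117}\right)} = \sqrt{\sqrt{24163} + \left(- \frac{5}{2} + \frac{23}{117}\right)} = \sqrt{\sqrt{24163} - \frac{539}{234}} = \sqrt{- \frac{539}{234} + \sqrt{24163}}$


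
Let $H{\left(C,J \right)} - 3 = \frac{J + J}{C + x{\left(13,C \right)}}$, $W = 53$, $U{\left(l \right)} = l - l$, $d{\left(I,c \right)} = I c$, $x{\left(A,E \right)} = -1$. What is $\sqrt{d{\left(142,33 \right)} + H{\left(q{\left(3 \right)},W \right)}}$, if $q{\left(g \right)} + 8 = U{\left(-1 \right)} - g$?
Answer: $\frac{\sqrt{168486}}{6} \approx 68.412$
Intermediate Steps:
$U{\left(l \right)} = 0$
$q{\left(g \right)} = -8 - g$ ($q{\left(g \right)} = -8 + \left(0 - g\right) = -8 - g$)
$H{\left(C,J \right)} = 3 + \frac{2 J}{-1 + C}$ ($H{\left(C,J \right)} = 3 + \frac{J + J}{C - 1} = 3 + \frac{2 J}{-1 + C}$)
$\sqrt{d{\left(142,33 \right)} + H{\left(q{\left(3 \right)},W \right)}} = \sqrt{142 \cdot 33 + \frac{-3 + 2 \cdot 53 + 3 \left(-8 - 3\right)}{-1 - 11}} = \sqrt{4686 + \frac{-3 + 106 + 3 \left(-8 - 3\right)}{-1 - 11}} = \sqrt{4686 + \frac{-3 + 106 + 3 \left(-11\right)}{-1 - 11}} = \sqrt{4686 + \frac{-3 + 106 - 33}{-12}} = \sqrt{4686 - \frac{35}{6}} = \sqrt{\frac{28081}{6}} = \frac{\sqrt{168486}}{6}$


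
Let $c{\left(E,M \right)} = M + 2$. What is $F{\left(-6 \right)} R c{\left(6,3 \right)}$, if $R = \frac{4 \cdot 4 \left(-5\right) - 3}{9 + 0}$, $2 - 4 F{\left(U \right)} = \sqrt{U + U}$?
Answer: $- \frac{415}{18} + \frac{415 i \sqrt{3}}{18} \approx -23.056 + 39.933 i$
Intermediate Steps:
$F{\left(U \right)} = \frac{1}{2} - \frac{\sqrt{2} \sqrt{U}}{4}$ ($F{\left(U \right)} = \frac{1}{2} - \frac{\sqrt{U + U}}{4} = \frac{1}{2} - \frac{\sqrt{2 U}}{4} = \frac{1}{2} - \frac{\sqrt{2} \sqrt{U}}{4}$)
$c{\left(E,M \right)} = 2 + M$
$R = - \frac{83}{9}$ ($R = \frac{16 \left(-5\right) - 3}{9} = \left(-80 - 3\right) \frac{1}{9} = \left(-83\right) \frac{1}{9} = - \frac{83}{9} \approx -9.2222$)
$F{\left(-6 \right)} R c{\left(6,3 \right)} = \left(\frac{1}{2} - \frac{\sqrt{2} \sqrt{-6}}{4}\right) \left(- \frac{83}{9}\right) \left(2 + 3\right) = \left(\frac{1}{2} - \frac{\sqrt{2} i \sqrt{6}}{4}\right) \left(- \frac{83}{9}\right) 5 = \left(\frac{1}{2} - \frac{i \sqrt{3}}{2}\right) \left(- \frac{83}{9}\right) 5 = \left(- \frac{83}{18} + \frac{83 i \sqrt{3}}{18}\right) 5 = - \frac{415}{18} + \frac{415 i \sqrt{3}}{18}$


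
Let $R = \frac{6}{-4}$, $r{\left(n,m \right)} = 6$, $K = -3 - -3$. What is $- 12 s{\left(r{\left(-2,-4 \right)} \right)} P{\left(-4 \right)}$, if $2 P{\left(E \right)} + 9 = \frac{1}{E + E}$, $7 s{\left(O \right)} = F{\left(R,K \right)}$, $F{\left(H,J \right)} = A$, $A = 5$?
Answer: $\frac{1095}{28} \approx 39.107$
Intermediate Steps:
$K = 0$ ($K = -3 + 3 = 0$)
$R = - \frac{3}{2}$ ($R = 6 \left(- \frac{1}{4}\right) = - \frac{3}{2} \approx -1.5$)
$F{\left(H,J \right)} = 5$
$s{\left(O \right)} = \frac{5}{7}$ ($s{\left(O \right)} = \frac{1}{7} \cdot 5 = \frac{5}{7}$)
$P{\left(E \right)} = - \frac{9}{2} + \frac{1}{4 E}$ ($P{\left(E \right)} = - \frac{9}{2} + \frac{1}{2 \left(E + E\right)} = - \frac{9}{2} + \frac{1}{2 \cdot 2 E} = - \frac{9}{2} + \frac{\frac{1}{2} \frac{1}{E}}{2} = - \frac{9}{2} + \frac{1}{4 E}$)
$- 12 s{\left(r{\left(-2,-4 \right)} \right)} P{\left(-4 \right)} = \left(-12\right) \frac{5}{7} \frac{1 - -72}{4 \left(-4\right)} = - \frac{60 \cdot \frac{1}{4} \left(- \frac{1}{4}\right) \left(1 + 72\right)}{7} = - \frac{60 \cdot \frac{1}{4} \left(- \frac{1}{4}\right) 73}{7} = \left(- \frac{60}{7}\right) \left(- \frac{73}{16}\right) = \frac{1095}{28}$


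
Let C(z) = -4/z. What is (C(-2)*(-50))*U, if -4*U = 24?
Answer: 600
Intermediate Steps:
U = -6 (U = -¼*24 = -6)
(C(-2)*(-50))*U = (-4/(-2)*(-50))*(-6) = (-4*(-½)*(-50))*(-6) = (2*(-50))*(-6) = -100*(-6) = 600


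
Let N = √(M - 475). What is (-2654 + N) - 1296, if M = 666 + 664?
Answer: -3950 + 3*√95 ≈ -3920.8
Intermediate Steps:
M = 1330
N = 3*√95 (N = √(1330 - 475) = √855 = 3*√95 ≈ 29.240)
(-2654 + N) - 1296 = (-2654 + 3*√95) - 1296 = -3950 + 3*√95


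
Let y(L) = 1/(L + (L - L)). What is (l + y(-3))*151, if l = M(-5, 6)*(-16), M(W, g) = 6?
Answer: -43639/3 ≈ -14546.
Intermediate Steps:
l = -96 (l = 6*(-16) = -96)
y(L) = 1/L (y(L) = 1/(L + 0) = 1/L)
(l + y(-3))*151 = (-96 + 1/(-3))*151 = (-96 - 1/3)*151 = -289/3*151 = -43639/3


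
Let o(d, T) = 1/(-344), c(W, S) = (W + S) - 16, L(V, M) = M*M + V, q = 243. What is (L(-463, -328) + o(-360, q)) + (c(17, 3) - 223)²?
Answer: 53348207/344 ≈ 1.5508e+5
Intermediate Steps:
L(V, M) = V + M² (L(V, M) = M² + V = V + M²)
c(W, S) = -16 + S + W (c(W, S) = (S + W) - 16 = -16 + S + W)
o(d, T) = -1/344
(L(-463, -328) + o(-360, q)) + (c(17, 3) - 223)² = ((-463 + (-328)²) - 1/344) + ((-16 + 3 + 17) - 223)² = ((-463 + 107584) - 1/344) + (4 - 223)² = (107121 - 1/344) + (-219)² = 36849623/344 + 47961 = 53348207/344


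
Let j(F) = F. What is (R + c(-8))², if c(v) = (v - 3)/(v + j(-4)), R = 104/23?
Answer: 2253001/76176 ≈ 29.576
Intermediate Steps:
R = 104/23 (R = 104*(1/23) = 104/23 ≈ 4.5217)
c(v) = (-3 + v)/(-4 + v) (c(v) = (v - 3)/(v - 4) = (-3 + v)/(-4 + v))
(R + c(-8))² = (104/23 + (-3 - 8)/(-4 - 8))² = (104/23 - 11/(-12))² = (104/23 - 1/12*(-11))² = (104/23 + 11/12)² = (1501/276)² = 2253001/76176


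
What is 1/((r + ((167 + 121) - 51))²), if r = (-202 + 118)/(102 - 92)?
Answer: 25/1306449 ≈ 1.9136e-5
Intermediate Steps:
r = -42/5 (r = -84/10 = -84*⅒ = -42/5 ≈ -8.4000)
1/((r + ((167 + 121) - 51))²) = 1/((-42/5 + ((167 + 121) - 51))²) = 1/((-42/5 + (288 - 51))²) = 1/((-42/5 + 237)²) = 1/((1143/5)²) = 1/(1306449/25) = 25/1306449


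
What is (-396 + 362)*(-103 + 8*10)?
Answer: 782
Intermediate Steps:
(-396 + 362)*(-103 + 8*10) = -34*(-103 + 80) = -34*(-23) = 782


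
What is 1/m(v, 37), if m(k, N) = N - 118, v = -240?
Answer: -1/81 ≈ -0.012346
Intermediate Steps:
m(k, N) = -118 + N
1/m(v, 37) = 1/(-118 + 37) = 1/(-81) = -1/81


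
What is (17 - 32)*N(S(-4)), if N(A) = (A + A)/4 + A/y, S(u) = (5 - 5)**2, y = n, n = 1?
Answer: 0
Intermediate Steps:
y = 1
S(u) = 0 (S(u) = 0**2 = 0)
N(A) = 3*A/2 (N(A) = (A + A)/4 + A/1 = (2*A)*(1/4) + A*1 = A/2 + A = 3*A/2)
(17 - 32)*N(S(-4)) = (17 - 32)*((3/2)*0) = -15*0 = 0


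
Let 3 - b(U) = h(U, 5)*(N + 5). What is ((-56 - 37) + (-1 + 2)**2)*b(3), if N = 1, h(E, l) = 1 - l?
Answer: -2484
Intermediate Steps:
b(U) = 27 (b(U) = 3 - (1 - 1*5)*(1 + 5) = 3 - (1 - 5)*6 = 3 - (-4)*6 = 3 - 1*(-24) = 3 + 24 = 27)
((-56 - 37) + (-1 + 2)**2)*b(3) = ((-56 - 37) + (-1 + 2)**2)*27 = (-93 + 1**2)*27 = (-93 + 1)*27 = -92*27 = -2484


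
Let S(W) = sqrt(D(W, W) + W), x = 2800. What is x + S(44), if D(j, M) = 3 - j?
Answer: 2800 + sqrt(3) ≈ 2801.7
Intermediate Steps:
S(W) = sqrt(3) (S(W) = sqrt((3 - W) + W) = sqrt(3))
x + S(44) = 2800 + sqrt(3)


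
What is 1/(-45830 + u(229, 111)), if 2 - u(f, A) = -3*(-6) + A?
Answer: -1/45957 ≈ -2.1759e-5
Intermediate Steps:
u(f, A) = -16 - A (u(f, A) = 2 - (-3*(-6) + A) = 2 - (18 + A) = 2 + (-18 - A) = -16 - A)
1/(-45830 + u(229, 111)) = 1/(-45830 + (-16 - 1*111)) = 1/(-45830 + (-16 - 111)) = 1/(-45830 - 127) = 1/(-45957) = -1/45957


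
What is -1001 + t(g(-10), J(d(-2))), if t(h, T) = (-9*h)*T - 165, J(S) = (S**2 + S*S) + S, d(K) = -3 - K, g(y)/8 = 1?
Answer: -1238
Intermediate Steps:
g(y) = 8 (g(y) = 8*1 = 8)
J(S) = S + 2*S**2 (J(S) = (S**2 + S**2) + S = 2*S**2 + S = S + 2*S**2)
t(h, T) = -165 - 9*T*h (t(h, T) = -9*T*h - 165 = -165 - 9*T*h)
-1001 + t(g(-10), J(d(-2))) = -1001 + (-165 - 9*(-3 - 1*(-2))*(1 + 2*(-3 - 1*(-2)))*8) = -1001 + (-165 - 9*(-3 + 2)*(1 + 2*(-3 + 2))*8) = -1001 + (-165 - 9*(-(1 + 2*(-1)))*8) = -1001 + (-165 - 9*(-(1 - 2))*8) = -1001 + (-165 - 9*(-1*(-1))*8) = -1001 + (-165 - 9*1*8) = -1001 + (-165 - 72) = -1001 - 237 = -1238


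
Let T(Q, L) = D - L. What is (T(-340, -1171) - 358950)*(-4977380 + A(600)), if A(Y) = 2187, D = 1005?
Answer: 1775019507382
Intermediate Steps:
T(Q, L) = 1005 - L
(T(-340, -1171) - 358950)*(-4977380 + A(600)) = ((1005 - 1*(-1171)) - 358950)*(-4977380 + 2187) = ((1005 + 1171) - 358950)*(-4975193) = (2176 - 358950)*(-4975193) = -356774*(-4975193) = 1775019507382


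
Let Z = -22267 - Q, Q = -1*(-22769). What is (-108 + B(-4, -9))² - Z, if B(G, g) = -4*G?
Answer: 53500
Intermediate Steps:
Q = 22769
Z = -45036 (Z = -22267 - 1*22769 = -22267 - 22769 = -45036)
(-108 + B(-4, -9))² - Z = (-108 - 4*(-4))² - 1*(-45036) = (-108 + 16)² + 45036 = (-92)² + 45036 = 8464 + 45036 = 53500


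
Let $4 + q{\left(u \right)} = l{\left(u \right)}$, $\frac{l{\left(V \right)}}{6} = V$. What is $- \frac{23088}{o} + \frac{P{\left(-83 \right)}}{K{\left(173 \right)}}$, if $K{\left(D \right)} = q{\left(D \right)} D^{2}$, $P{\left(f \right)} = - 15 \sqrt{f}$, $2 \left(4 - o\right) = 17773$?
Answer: $\frac{46176}{17765} - \frac{15 i \sqrt{83}}{30946586} \approx 2.5993 - 4.4159 \cdot 10^{-6} i$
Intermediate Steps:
$l{\left(V \right)} = 6 V$
$o = - \frac{17765}{2}$ ($o = 4 - \frac{17773}{2} = - \frac{17765}{2} \approx -8882.5$)
$q{\left(u \right)} = -4 + 6 u$
$K{\left(D \right)} = D^{2} \left(-4 + 6 D\right)$ ($K{\left(D \right)} = \left(-4 + 6 D\right) D^{2} = D^{2} \left(-4 + 6 D\right)$)
$- \frac{23088}{o} + \frac{P{\left(-83 \right)}}{K{\left(173 \right)}} = - \frac{23088}{- \frac{17765}{2}} + \frac{\left(-15\right) \sqrt{-83}}{173^{2} \left(-4 + 6 \cdot 173\right)} = \left(-23088\right) \left(- \frac{2}{17765}\right) + \frac{\left(-15\right) i \sqrt{83}}{29929 \left(-4 + 1038\right)} = \frac{46176}{17765} + \frac{\left(-15\right) i \sqrt{83}}{29929 \cdot 1034} = \frac{46176}{17765} + \frac{\left(-15\right) i \sqrt{83}}{30946586} = \frac{46176}{17765} + - 15 i \sqrt{83} \cdot \frac{1}{30946586} = \frac{46176}{17765} - \frac{15 i \sqrt{83}}{30946586}$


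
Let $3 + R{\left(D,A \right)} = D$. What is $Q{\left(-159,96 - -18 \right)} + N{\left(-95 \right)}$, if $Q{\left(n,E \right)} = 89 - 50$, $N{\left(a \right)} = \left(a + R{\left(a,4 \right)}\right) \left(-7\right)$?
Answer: $1390$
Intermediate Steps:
$R{\left(D,A \right)} = -3 + D$
$N{\left(a \right)} = 21 - 14 a$ ($N{\left(a \right)} = \left(a + \left(-3 + a\right)\right) \left(-7\right) = \left(-3 + 2 a\right) \left(-7\right) = 21 - 14 a$)
$Q{\left(n,E \right)} = 39$ ($Q{\left(n,E \right)} = 89 - 50 = 39$)
$Q{\left(-159,96 - -18 \right)} + N{\left(-95 \right)} = 39 + \left(21 - -1330\right) = 39 + \left(21 + 1330\right) = 39 + 1351 = 1390$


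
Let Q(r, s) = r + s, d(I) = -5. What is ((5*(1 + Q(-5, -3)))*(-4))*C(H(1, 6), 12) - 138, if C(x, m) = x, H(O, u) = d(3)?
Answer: -838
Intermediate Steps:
H(O, u) = -5
((5*(1 + Q(-5, -3)))*(-4))*C(H(1, 6), 12) - 138 = ((5*(1 + (-5 - 3)))*(-4))*(-5) - 138 = ((5*(1 - 8))*(-4))*(-5) - 138 = ((5*(-7))*(-4))*(-5) - 138 = -35*(-4)*(-5) - 138 = 140*(-5) - 138 = -700 - 138 = -838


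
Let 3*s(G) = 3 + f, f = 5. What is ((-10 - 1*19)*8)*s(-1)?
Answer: -1856/3 ≈ -618.67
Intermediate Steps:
s(G) = 8/3 (s(G) = (3 + 5)/3 = (⅓)*8 = 8/3)
((-10 - 1*19)*8)*s(-1) = ((-10 - 1*19)*8)*(8/3) = ((-10 - 19)*8)*(8/3) = -29*8*(8/3) = -232*8/3 = -1856/3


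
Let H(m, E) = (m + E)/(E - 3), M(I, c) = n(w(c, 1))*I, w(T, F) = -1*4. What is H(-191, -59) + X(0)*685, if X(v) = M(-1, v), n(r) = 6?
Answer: -127285/31 ≈ -4106.0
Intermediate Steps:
w(T, F) = -4
M(I, c) = 6*I
X(v) = -6 (X(v) = 6*(-1) = -6)
H(m, E) = (E + m)/(-3 + E)
H(-191, -59) + X(0)*685 = (-59 - 191)/(-3 - 59) - 6*685 = -250/(-62) - 4110 = -1/62*(-250) - 4110 = 125/31 - 4110 = -127285/31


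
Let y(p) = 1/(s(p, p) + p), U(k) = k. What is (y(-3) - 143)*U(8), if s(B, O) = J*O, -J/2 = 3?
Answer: -17152/15 ≈ -1143.5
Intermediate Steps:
J = -6 (J = -2*3 = -6)
s(B, O) = -6*O
y(p) = -1/(5*p) (y(p) = 1/(-6*p + p) = 1/(-5*p) = -1/(5*p))
(y(-3) - 143)*U(8) = (-⅕/(-3) - 143)*8 = (-⅕*(-⅓) - 143)*8 = (1/15 - 143)*8 = -2144/15*8 = -17152/15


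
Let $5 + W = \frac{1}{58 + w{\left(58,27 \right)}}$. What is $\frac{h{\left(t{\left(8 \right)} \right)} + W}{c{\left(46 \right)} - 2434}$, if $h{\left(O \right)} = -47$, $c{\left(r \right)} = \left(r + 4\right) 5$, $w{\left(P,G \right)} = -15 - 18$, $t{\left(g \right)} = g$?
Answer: $\frac{433}{18200} \approx 0.023791$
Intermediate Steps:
$w{\left(P,G \right)} = -33$
$c{\left(r \right)} = 20 + 5 r$ ($c{\left(r \right)} = \left(4 + r\right) 5 = 20 + 5 r$)
$W = - \frac{124}{25}$ ($W = -5 + \frac{1}{58 - 33} = -5 + \frac{1}{25} = - \frac{124}{25} \approx -4.96$)
$\frac{h{\left(t{\left(8 \right)} \right)} + W}{c{\left(46 \right)} - 2434} = \frac{-47 - \frac{124}{25}}{\left(20 + 5 \cdot 46\right) - 2434} = - \frac{1299}{25 \left(\left(20 + 230\right) - 2434\right)} = - \frac{1299}{25 \left(250 - 2434\right)} = - \frac{1299}{25 \left(-2184\right)} = \left(- \frac{1299}{25}\right) \left(- \frac{1}{2184}\right) = \frac{433}{18200}$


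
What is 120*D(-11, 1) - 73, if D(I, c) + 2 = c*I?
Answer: -1633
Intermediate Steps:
D(I, c) = -2 + I*c (D(I, c) = -2 + c*I = -2 + I*c)
120*D(-11, 1) - 73 = 120*(-2 - 11*1) - 73 = 120*(-2 - 11) - 73 = 120*(-13) - 73 = -1560 - 73 = -1633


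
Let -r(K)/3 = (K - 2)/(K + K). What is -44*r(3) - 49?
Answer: -27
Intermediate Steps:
r(K) = -3*(-2 + K)/(2*K) (r(K) = -3*(K - 2)/(K + K) = -3*(-2 + K)/(2*K))
-44*r(3) - 49 = -44*(-3/2 + 3/3) - 49 = -44*(-3/2 + 3*(1/3)) - 49 = -44*(-3/2 + 1) - 49 = -44*(-1/2) - 49 = 22 - 49 = -27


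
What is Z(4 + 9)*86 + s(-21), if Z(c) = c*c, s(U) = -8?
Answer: 14526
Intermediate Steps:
Z(c) = c²
Z(4 + 9)*86 + s(-21) = (4 + 9)²*86 - 8 = 13²*86 - 8 = 169*86 - 8 = 14534 - 8 = 14526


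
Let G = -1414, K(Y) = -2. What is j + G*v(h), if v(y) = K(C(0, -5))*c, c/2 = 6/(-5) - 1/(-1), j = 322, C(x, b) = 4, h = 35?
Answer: -4046/5 ≈ -809.20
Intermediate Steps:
c = -⅖ (c = 2*(6/(-5) - 1/(-1)) = 2*(6*(-⅕) - 1*(-1)) = 2*(-6/5 + 1) = 2*(-⅕) = -⅖ ≈ -0.40000)
v(y) = ⅘ (v(y) = -2*(-⅖) = ⅘)
j + G*v(h) = 322 - 1414*⅘ = 322 - 5656/5 = -4046/5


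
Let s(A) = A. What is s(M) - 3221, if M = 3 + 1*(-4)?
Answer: -3222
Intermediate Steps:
M = -1 (M = 3 - 4 = -1)
s(M) - 3221 = -1 - 3221 = -3222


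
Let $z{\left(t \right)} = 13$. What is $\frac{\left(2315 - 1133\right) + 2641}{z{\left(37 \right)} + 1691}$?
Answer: $\frac{3823}{1704} \approx 2.2435$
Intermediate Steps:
$\frac{\left(2315 - 1133\right) + 2641}{z{\left(37 \right)} + 1691} = \frac{\left(2315 - 1133\right) + 2641}{13 + 1691} = \frac{1182 + 2641}{1704} = 3823 \cdot \frac{1}{1704} = \frac{3823}{1704}$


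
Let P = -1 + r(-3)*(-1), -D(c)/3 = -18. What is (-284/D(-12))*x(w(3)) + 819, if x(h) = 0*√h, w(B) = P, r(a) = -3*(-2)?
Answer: 819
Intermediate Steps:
r(a) = 6
D(c) = 54 (D(c) = -3*(-18) = 54)
P = -7 (P = -1 + 6*(-1) = -1 - 6 = -7)
w(B) = -7
x(h) = 0
(-284/D(-12))*x(w(3)) + 819 = -284/54*0 + 819 = -284*1/54*0 + 819 = -142/27*0 + 819 = 0 + 819 = 819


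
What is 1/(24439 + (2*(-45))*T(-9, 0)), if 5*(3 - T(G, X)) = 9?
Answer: 1/24331 ≈ 4.1100e-5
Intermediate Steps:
T(G, X) = 6/5 (T(G, X) = 3 - ⅕*9 = 3 - 9/5 = 6/5)
1/(24439 + (2*(-45))*T(-9, 0)) = 1/(24439 + (2*(-45))*(6/5)) = 1/(24439 - 90*6/5) = 1/(24439 - 108) = 1/24331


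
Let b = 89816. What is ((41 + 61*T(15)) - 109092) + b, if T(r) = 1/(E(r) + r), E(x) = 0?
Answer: -288464/15 ≈ -19231.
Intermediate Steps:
T(r) = 1/r (T(r) = 1/(0 + r) = 1/r)
((41 + 61*T(15)) - 109092) + b = ((41 + 61/15) - 109092) + 89816 = (676/15 - 109092) + 89816 = -1635704/15 + 89816 = -288464/15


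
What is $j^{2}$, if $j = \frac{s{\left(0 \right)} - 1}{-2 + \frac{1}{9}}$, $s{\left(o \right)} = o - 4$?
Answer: $\frac{2025}{289} \approx 7.0069$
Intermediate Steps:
$s{\left(o \right)} = -4 + o$ ($s{\left(o \right)} = o - 4 = -4 + o$)
$j = \frac{45}{17}$ ($j = \frac{\left(-4 + 0\right) - 1}{-2 + \frac{1}{9}} = \frac{-4 - 1}{-2 + \frac{1}{9}} = - \frac{5}{- \frac{17}{9}} = \left(-5\right) \left(- \frac{9}{17}\right) = \frac{45}{17} \approx 2.6471$)
$j^{2} = \left(\frac{45}{17}\right)^{2} = \frac{2025}{289}$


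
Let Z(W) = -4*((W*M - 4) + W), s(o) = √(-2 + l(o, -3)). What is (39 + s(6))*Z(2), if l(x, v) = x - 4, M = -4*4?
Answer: 5304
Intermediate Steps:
M = -16
l(x, v) = -4 + x
s(o) = √(-6 + o) (s(o) = √(-2 + (-4 + o)) = √(-6 + o))
Z(W) = 16 + 60*W (Z(W) = -4*((W*(-16) - 4) + W) = -4*((-16*W - 4) + W) = -4*((-4 - 16*W) + W) = -4*(-4 - 15*W) = 16 + 60*W)
(39 + s(6))*Z(2) = (39 + √(-6 + 6))*(16 + 60*2) = (39 + √0)*(16 + 120) = (39 + 0)*136 = 39*136 = 5304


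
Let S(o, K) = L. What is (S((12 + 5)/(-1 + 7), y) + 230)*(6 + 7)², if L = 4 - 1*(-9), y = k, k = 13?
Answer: 41067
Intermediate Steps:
y = 13
L = 13 (L = 4 + 9 = 13)
S(o, K) = 13
(S((12 + 5)/(-1 + 7), y) + 230)*(6 + 7)² = (13 + 230)*(6 + 7)² = 243*13² = 243*169 = 41067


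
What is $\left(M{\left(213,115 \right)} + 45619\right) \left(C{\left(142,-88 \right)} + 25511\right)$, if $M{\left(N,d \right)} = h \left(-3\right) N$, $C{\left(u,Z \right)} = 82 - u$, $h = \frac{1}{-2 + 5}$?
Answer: $1155628106$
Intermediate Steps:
$h = \frac{1}{3} \approx 0.33333$
$M{\left(N,d \right)} = - N$ ($M{\left(N,d \right)} = \frac{1}{3} \left(-3\right) N = - N$)
$\left(M{\left(213,115 \right)} + 45619\right) \left(C{\left(142,-88 \right)} + 25511\right) = \left(\left(-1\right) 213 + 45619\right) \left(\left(82 - 142\right) + 25511\right) = \left(-213 + 45619\right) \left(\left(82 - 142\right) + 25511\right) = 45406 \left(-60 + 25511\right) = 45406 \cdot 25451 = 1155628106$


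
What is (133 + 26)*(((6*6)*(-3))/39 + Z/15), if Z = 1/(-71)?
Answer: -2032709/4615 ≈ -440.46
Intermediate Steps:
Z = -1/71 ≈ -0.014085
(133 + 26)*(((6*6)*(-3))/39 + Z/15) = (133 + 26)*(((6*6)*(-3))/39 - 1/71/15) = 159*((36*(-3))*(1/39) - 1/71*1/15) = 159*(-108*1/39 - 1/1065) = 159*(-36/13 - 1/1065) = 159*(-38353/13845) = -2032709/4615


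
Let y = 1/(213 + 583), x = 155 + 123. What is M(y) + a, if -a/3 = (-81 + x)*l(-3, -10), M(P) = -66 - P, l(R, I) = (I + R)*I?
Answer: -61209217/796 ≈ -76896.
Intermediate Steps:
x = 278
l(R, I) = I*(I + R)
y = 1/796 ≈ 0.0012563
a = -76830 (a = -3*(-81 + 278)*(-10*(-10 - 3)) = -591*(-10*(-13)) = -591*130 = -3*25610 = -76830)
M(y) + a = (-66 - 1*1/796) - 76830 = (-66 - 1/796) - 76830 = -52537/796 - 76830 = -61209217/796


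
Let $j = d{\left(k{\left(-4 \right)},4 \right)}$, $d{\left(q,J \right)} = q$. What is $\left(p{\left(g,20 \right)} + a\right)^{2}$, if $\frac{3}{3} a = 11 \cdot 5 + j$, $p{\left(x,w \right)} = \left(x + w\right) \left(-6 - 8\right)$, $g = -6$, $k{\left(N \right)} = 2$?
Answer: $19321$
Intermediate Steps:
$j = 2$
$p{\left(x,w \right)} = - 14 w - 14 x$ ($p{\left(x,w \right)} = \left(w + x\right) \left(-14\right) = - 14 w - 14 x$)
$a = 57$ ($a = 11 \cdot 5 + 2 = 55 + 2 = 57$)
$\left(p{\left(g,20 \right)} + a\right)^{2} = \left(\left(\left(-14\right) 20 - -84\right) + 57\right)^{2} = \left(\left(-280 + 84\right) + 57\right)^{2} = \left(-196 + 57\right)^{2} = \left(-139\right)^{2} = 19321$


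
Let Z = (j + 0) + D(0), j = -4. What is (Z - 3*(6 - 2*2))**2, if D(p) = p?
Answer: 100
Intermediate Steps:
Z = -4 (Z = (-4 + 0) + 0 = -4 + 0 = -4)
(Z - 3*(6 - 2*2))**2 = (-4 - 3*(6 - 2*2))**2 = (-4 - 3*(6 - 4))**2 = (-4 - 3*2)**2 = (-4 - 6)**2 = (-10)**2 = 100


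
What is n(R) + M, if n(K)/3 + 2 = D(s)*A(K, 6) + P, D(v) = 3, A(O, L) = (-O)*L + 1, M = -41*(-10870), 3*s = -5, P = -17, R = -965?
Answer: 497732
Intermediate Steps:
s = -5/3 (s = (⅓)*(-5) = -5/3 ≈ -1.6667)
M = 445670
A(O, L) = 1 - L*O (A(O, L) = -L*O + 1 = 1 - L*O)
n(K) = -48 - 54*K (n(K) = -6 + 3*(3*(1 - 1*6*K) - 17) = -6 + 3*(3*(1 - 6*K) - 17) = -6 + 3*((3 - 18*K) - 17) = -6 + 3*(-14 - 18*K) = -6 + (-42 - 54*K) = -48 - 54*K)
n(R) + M = (-48 - 54*(-965)) + 445670 = (-48 + 52110) + 445670 = 52062 + 445670 = 497732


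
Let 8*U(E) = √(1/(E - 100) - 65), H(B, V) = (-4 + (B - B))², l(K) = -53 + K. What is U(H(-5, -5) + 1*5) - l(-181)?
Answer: 234 + I*√25359/158 ≈ 234.0 + 1.0079*I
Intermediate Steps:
H(B, V) = 16 (H(B, V) = (-4 + 0)² = (-4)² = 16)
U(E) = √(-65 + 1/(-100 + E))/8 (U(E) = √(1/(E - 100) - 65)/8 = √(1/(-100 + E) - 65)/8 = √(-65 + 1/(-100 + E))/8)
U(H(-5, -5) + 1*5) - l(-181) = √((6501 - 65*(16 + 1*5))/(-100 + (16 + 1*5)))/8 - (-53 - 181) = √((6501 - 65*(16 + 5))/(-100 + (16 + 5)))/8 - 1*(-234) = √((6501 - 65*21)/(-100 + 21))/8 + 234 = √((6501 - 1365)/(-79))/8 + 234 = √(-1/79*5136)/8 + 234 = √(-5136/79)/8 + 234 = (4*I*√25359/79)/8 + 234 = I*√25359/158 + 234 = 234 + I*√25359/158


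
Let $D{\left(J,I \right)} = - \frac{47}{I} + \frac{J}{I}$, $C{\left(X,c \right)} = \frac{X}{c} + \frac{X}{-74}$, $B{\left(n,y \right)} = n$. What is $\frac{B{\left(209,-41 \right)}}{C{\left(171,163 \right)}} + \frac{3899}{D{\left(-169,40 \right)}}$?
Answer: $- \frac{2133101}{2403} \approx -887.68$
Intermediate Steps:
$C{\left(X,c \right)} = - \frac{X}{74} + \frac{X}{c}$ ($C{\left(X,c \right)} = \frac{X}{c} + X \left(- \frac{1}{74}\right) = \frac{X}{c} - \frac{X}{74} = - \frac{X}{74} + \frac{X}{c}$)
$\frac{B{\left(209,-41 \right)}}{C{\left(171,163 \right)}} + \frac{3899}{D{\left(-169,40 \right)}} = \frac{209}{\left(- \frac{1}{74}\right) 171 + \frac{171}{163}} + \frac{3899}{\frac{1}{40} \left(-47 - 169\right)} = \frac{209}{- \frac{171}{74} + 171 \cdot \frac{1}{163}} + \frac{3899}{\frac{1}{40} \left(-216\right)} = \frac{209}{- \frac{171}{74} + \frac{171}{163}} + \frac{3899}{- \frac{27}{5}} = \frac{209}{- \frac{15219}{12062}} + 3899 \left(- \frac{5}{27}\right) = 209 \left(- \frac{12062}{15219}\right) - \frac{19495}{27} = - \frac{132682}{801} - \frac{19495}{27} = - \frac{2133101}{2403}$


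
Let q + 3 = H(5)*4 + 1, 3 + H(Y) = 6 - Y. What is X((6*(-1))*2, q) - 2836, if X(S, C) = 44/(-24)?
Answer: -17027/6 ≈ -2837.8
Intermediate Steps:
H(Y) = 3 - Y (H(Y) = -3 + (6 - Y) = 3 - Y)
q = -10 (q = -3 + ((3 - 1*5)*4 + 1) = -3 + ((3 - 5)*4 + 1) = -3 + (-2*4 + 1) = -3 + (-8 + 1) = -3 - 7 = -10)
X(S, C) = -11/6 (X(S, C) = 44*(-1/24) = -11/6)
X((6*(-1))*2, q) - 2836 = -11/6 - 2836 = -17027/6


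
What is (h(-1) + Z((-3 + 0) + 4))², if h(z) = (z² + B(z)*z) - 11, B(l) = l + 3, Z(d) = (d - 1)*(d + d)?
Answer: 144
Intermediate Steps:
Z(d) = 2*d*(-1 + d) (Z(d) = (-1 + d)*(2*d) = 2*d*(-1 + d))
B(l) = 3 + l
h(z) = -11 + z² + z*(3 + z) (h(z) = (z² + (3 + z)*z) - 11 = (z² + z*(3 + z)) - 11 = -11 + z² + z*(3 + z))
(h(-1) + Z((-3 + 0) + 4))² = ((-11 + (-1)² - (3 - 1)) + 2*((-3 + 0) + 4)*(-1 + ((-3 + 0) + 4)))² = ((-11 + 1 - 1*2) + 2*(-3 + 4)*(-1 + (-3 + 4)))² = ((-11 + 1 - 2) + 2*1*(-1 + 1))² = (-12 + 2*1*0)² = (-12 + 0)² = (-12)² = 144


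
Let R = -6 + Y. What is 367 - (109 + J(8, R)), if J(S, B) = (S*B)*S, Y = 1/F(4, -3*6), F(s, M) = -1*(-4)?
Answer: 626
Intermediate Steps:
F(s, M) = 4
Y = ¼ (Y = 1/4 = ¼ ≈ 0.25000)
R = -23/4 (R = -6 + ¼ = -23/4 ≈ -5.7500)
J(S, B) = B*S² (J(S, B) = (B*S)*S = B*S²)
367 - (109 + J(8, R)) = 367 - (109 - 23/4*8²) = 367 - (109 - 23/4*64) = 367 - (109 - 368) = 367 - 1*(-259) = 367 + 259 = 626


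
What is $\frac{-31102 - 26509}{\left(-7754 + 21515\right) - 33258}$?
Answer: $\frac{57611}{19497} \approx 2.9549$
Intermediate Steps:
$\frac{-31102 - 26509}{\left(-7754 + 21515\right) - 33258} = - \frac{57611}{13761 - 33258} = - \frac{57611}{-19497} = \left(-57611\right) \left(- \frac{1}{19497}\right) = \frac{57611}{19497}$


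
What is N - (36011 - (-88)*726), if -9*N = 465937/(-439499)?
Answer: -395149129472/3955491 ≈ -99899.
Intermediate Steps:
N = 465937/3955491 (N = -465937/(9*(-439499)) = -465937*(-1)/(9*439499) = -⅑*(-465937/439499) = 465937/3955491 ≈ 0.11779)
N - (36011 - (-88)*726) = 465937/3955491 - (36011 - (-88)*726) = 465937/3955491 - (36011 - 1*(-63888)) = 465937/3955491 - (36011 + 63888) = 465937/3955491 - 1*99899 = 465937/3955491 - 99899 = -395149129472/3955491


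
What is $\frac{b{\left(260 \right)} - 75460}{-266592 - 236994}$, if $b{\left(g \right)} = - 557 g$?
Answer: $\frac{110140}{251793} \approx 0.43742$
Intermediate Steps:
$\frac{b{\left(260 \right)} - 75460}{-266592 - 236994} = \frac{\left(-557\right) 260 - 75460}{-266592 - 236994} = \frac{-144820 - 75460}{-503586} = \left(-220280\right) \left(- \frac{1}{503586}\right) = \frac{110140}{251793}$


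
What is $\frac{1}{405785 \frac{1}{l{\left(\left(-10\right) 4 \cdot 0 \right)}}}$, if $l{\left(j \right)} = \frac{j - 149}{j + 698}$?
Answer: $- \frac{149}{283237930} \approx -5.2606 \cdot 10^{-7}$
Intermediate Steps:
$l{\left(j \right)} = \frac{-149 + j}{698 + j}$
$\frac{1}{405785 \frac{1}{l{\left(\left(-10\right) 4 \cdot 0 \right)}}} = \frac{1}{405785 \frac{1}{\frac{1}{698 + \left(-10\right) 4 \cdot 0} \left(-149 + \left(-10\right) 4 \cdot 0\right)}} = \frac{1}{405785 \frac{1}{\frac{1}{698 - 0} \left(-149 - 0\right)}} = \frac{1}{405785 \frac{1}{\frac{1}{698 + 0} \left(-149 + 0\right)}} = \frac{1}{405785 \frac{1}{\frac{1}{698} \left(-149\right)}} = \frac{1}{405785 \frac{1}{- \frac{149}{698}}} = \frac{1}{405785 \left(- \frac{698}{149}\right)} = \frac{1}{- \frac{283237930}{149}} = - \frac{149}{283237930}$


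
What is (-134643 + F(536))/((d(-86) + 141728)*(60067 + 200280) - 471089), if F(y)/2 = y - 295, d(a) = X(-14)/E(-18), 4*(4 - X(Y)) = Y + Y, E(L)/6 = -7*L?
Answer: -101425716/27894882190229 ≈ -3.6360e-6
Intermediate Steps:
E(L) = -42*L (E(L) = 6*(-7*L) = -42*L)
X(Y) = 4 - Y/2 (X(Y) = 4 - (Y + Y)/4 = 4 - Y/2)
d(a) = 11/756 (d(a) = (4 - 1/2*(-14))/((-42*(-18))) = (4 + 7)/756 = 11*(1/756) = 11/756)
F(y) = -590 + 2*y (F(y) = 2*(y - 295) = 2*(-295 + y) = -590 + 2*y)
(-134643 + F(536))/((d(-86) + 141728)*(60067 + 200280) - 471089) = (-134643 + (-590 + 2*536))/((11/756 + 141728)*(60067 + 200280) - 471089) = (-134643 + (-590 + 1072))/((107146379/756)*260347 - 471089) = (-134643 + 482)/(27895238333513/756 - 471089) = -134161/27894882190229/756 = -134161*756/27894882190229 = -101425716/27894882190229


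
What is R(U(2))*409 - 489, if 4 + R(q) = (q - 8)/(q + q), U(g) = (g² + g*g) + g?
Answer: -20841/10 ≈ -2084.1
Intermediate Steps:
U(g) = g + 2*g² (U(g) = (g² + g²) + g = 2*g² + g = g + 2*g²)
R(q) = -4 + (-8 + q)/(2*q) (R(q) = -4 + (q - 8)/(q + q) = -4 + (-8 + q)/((2*q)) = -4 + (-8 + q)*(1/(2*q)) = -4 + (-8 + q)/(2*q))
R(U(2))*409 - 489 = (-7/2 - 4*1/(2*(1 + 2*2)))*409 - 489 = (-7/2 - 4*1/(2*(1 + 4)))*409 - 489 = (-7/2 - 4/(2*5))*409 - 489 = (-7/2 - 4/10)*409 - 489 = (-7/2 - 4*⅒)*409 - 489 = (-7/2 - ⅖)*409 - 489 = -39/10*409 - 489 = -15951/10 - 489 = -20841/10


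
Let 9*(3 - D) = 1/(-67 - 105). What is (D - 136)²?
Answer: 42387809689/2396304 ≈ 17689.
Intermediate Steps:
D = 4645/1548 (D = 3 - 1/(9*(-67 - 105)) = 3 - ⅑/(-172) = 3 - ⅑*(-1/172) = 3 + 1/1548 = 4645/1548 ≈ 3.0006)
(D - 136)² = (4645/1548 - 136)² = (-205883/1548)² = 42387809689/2396304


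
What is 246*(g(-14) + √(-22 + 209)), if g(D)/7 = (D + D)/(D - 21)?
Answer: 6888/5 + 246*√187 ≈ 4741.6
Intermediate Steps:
g(D) = 14*D/(-21 + D) (g(D) = 7*((D + D)/(D - 21)) = 7*((2*D)/(-21 + D)) = 7*(2*D/(-21 + D)) = 14*D/(-21 + D))
246*(g(-14) + √(-22 + 209)) = 246*(14*(-14)/(-21 - 14) + √(-22 + 209)) = 246*(14*(-14)/(-35) + √187) = 246*(14*(-14)*(-1/35) + √187) = 246*(28/5 + √187) = 6888/5 + 246*√187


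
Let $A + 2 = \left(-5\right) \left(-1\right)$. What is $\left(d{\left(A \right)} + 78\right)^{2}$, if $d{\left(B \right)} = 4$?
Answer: $6724$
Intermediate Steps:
$A = 3$ ($A = -2 - -5 = -2 + 5 = 3$)
$\left(d{\left(A \right)} + 78\right)^{2} = \left(4 + 78\right)^{2} = 82^{2} = 6724$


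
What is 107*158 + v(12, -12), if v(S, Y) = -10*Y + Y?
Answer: 17014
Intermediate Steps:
v(S, Y) = -9*Y
107*158 + v(12, -12) = 107*158 - 9*(-12) = 16906 + 108 = 17014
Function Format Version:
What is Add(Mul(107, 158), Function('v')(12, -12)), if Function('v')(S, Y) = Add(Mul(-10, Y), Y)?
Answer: 17014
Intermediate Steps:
Function('v')(S, Y) = Mul(-9, Y)
Add(Mul(107, 158), Function('v')(12, -12)) = Add(Mul(107, 158), Mul(-9, -12)) = Add(16906, 108) = 17014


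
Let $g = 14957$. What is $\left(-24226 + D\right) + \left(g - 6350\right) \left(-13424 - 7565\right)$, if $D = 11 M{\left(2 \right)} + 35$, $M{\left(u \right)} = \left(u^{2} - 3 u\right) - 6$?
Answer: $-180676602$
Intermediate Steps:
$M{\left(u \right)} = -6 + u^{2} - 3 u$
$D = -53$ ($D = 11 \left(-6 + 2^{2} - 6\right) + 35 = 11 \left(-6 + 4 - 6\right) + 35 = 11 \left(-8\right) + 35 = -88 + 35 = -53$)
$\left(-24226 + D\right) + \left(g - 6350\right) \left(-13424 - 7565\right) = \left(-24226 - 53\right) + \left(14957 - 6350\right) \left(-13424 - 7565\right) = -24279 + 8607 \left(-20989\right) = -24279 - 180652323 = -180676602$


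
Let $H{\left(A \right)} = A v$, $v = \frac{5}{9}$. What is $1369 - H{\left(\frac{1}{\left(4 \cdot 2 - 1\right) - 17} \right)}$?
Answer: $\frac{24643}{18} \approx 1369.1$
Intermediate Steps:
$v = \frac{5}{9}$ ($v = 5 \cdot \frac{1}{9} = \frac{5}{9} \approx 0.55556$)
$H{\left(A \right)} = \frac{5 A}{9}$ ($H{\left(A \right)} = A \frac{5}{9} = \frac{5 A}{9}$)
$1369 - H{\left(\frac{1}{\left(4 \cdot 2 - 1\right) - 17} \right)} = 1369 - \frac{5}{9 \left(\left(4 \cdot 2 - 1\right) - 17\right)} = 1369 - \frac{5}{9 \left(\left(8 - 1\right) - 17\right)} = 1369 - \frac{5}{9 \left(7 - 17\right)} = 1369 - \frac{5}{9 \left(-10\right)} = 1369 - \frac{5}{9} \left(- \frac{1}{10}\right) = 1369 - - \frac{1}{18} = 1369 + \frac{1}{18} = \frac{24643}{18}$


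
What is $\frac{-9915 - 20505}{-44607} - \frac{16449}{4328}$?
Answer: $- \frac{200694261}{64353032} \approx -3.1186$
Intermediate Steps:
$\frac{-9915 - 20505}{-44607} - \frac{16449}{4328} = \left(-9915 - 20505\right) \left(- \frac{1}{44607}\right) - \frac{16449}{4328} = \left(-30420\right) \left(- \frac{1}{44607}\right) - \frac{16449}{4328} = \frac{10140}{14869} - \frac{16449}{4328} = - \frac{200694261}{64353032}$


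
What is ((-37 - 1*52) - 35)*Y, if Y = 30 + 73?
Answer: -12772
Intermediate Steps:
Y = 103
((-37 - 1*52) - 35)*Y = ((-37 - 1*52) - 35)*103 = ((-37 - 52) - 35)*103 = (-89 - 35)*103 = -124*103 = -12772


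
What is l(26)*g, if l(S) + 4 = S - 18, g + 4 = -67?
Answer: -284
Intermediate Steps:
g = -71 (g = -4 - 67 = -71)
l(S) = -22 + S (l(S) = -4 + (S - 18) = -4 + (-18 + S) = -22 + S)
l(26)*g = (-22 + 26)*(-71) = 4*(-71) = -284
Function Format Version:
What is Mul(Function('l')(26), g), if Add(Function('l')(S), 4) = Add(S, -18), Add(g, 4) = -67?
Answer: -284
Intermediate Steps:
g = -71 (g = Add(-4, -67) = -71)
Function('l')(S) = Add(-22, S) (Function('l')(S) = Add(-4, Add(S, -18)) = Add(-4, Add(-18, S)) = Add(-22, S))
Mul(Function('l')(26), g) = Mul(Add(-22, 26), -71) = Mul(4, -71) = -284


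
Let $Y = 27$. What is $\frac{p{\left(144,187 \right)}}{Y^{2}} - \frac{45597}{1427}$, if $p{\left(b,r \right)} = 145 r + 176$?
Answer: $\frac{1901348}{346761} \approx 5.4832$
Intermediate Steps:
$p{\left(b,r \right)} = 176 + 145 r$
$\frac{p{\left(144,187 \right)}}{Y^{2}} - \frac{45597}{1427} = \frac{176 + 145 \cdot 187}{27^{2}} - \frac{45597}{1427} = \frac{176 + 27115}{729} - \frac{45597}{1427} = 27291 \cdot \frac{1}{729} - \frac{45597}{1427} = \frac{9097}{243} - \frac{45597}{1427} = \frac{1901348}{346761}$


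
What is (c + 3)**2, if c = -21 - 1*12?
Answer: 900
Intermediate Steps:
c = -33 (c = -21 - 12 = -33)
(c + 3)**2 = (-33 + 3)**2 = (-30)**2 = 900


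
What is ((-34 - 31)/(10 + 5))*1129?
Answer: -14677/3 ≈ -4892.3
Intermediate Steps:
((-34 - 31)/(10 + 5))*1129 = -65/15*1129 = -65*1/15*1129 = -13/3*1129 = -14677/3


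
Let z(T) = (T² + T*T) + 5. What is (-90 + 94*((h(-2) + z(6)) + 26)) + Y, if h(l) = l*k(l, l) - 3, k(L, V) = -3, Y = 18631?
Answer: 28505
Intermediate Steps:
h(l) = -3 - 3*l (h(l) = l*(-3) - 3 = -3*l - 3 = -3 - 3*l)
z(T) = 5 + 2*T² (z(T) = (T² + T²) + 5 = 2*T² + 5 = 5 + 2*T²)
(-90 + 94*((h(-2) + z(6)) + 26)) + Y = (-90 + 94*(((-3 - 3*(-2)) + (5 + 2*6²)) + 26)) + 18631 = (-90 + 94*(((-3 + 6) + (5 + 2*36)) + 26)) + 18631 = (-90 + 94*((3 + (5 + 72)) + 26)) + 18631 = (-90 + 94*((3 + 77) + 26)) + 18631 = (-90 + 94*(80 + 26)) + 18631 = (-90 + 94*106) + 18631 = (-90 + 9964) + 18631 = 9874 + 18631 = 28505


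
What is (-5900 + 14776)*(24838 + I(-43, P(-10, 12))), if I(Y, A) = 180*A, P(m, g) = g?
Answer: 239634248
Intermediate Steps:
(-5900 + 14776)*(24838 + I(-43, P(-10, 12))) = (-5900 + 14776)*(24838 + 180*12) = 8876*(24838 + 2160) = 8876*26998 = 239634248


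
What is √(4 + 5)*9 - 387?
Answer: -360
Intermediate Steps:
√(4 + 5)*9 - 387 = √9*9 - 387 = 3*9 - 387 = 27 - 387 = -360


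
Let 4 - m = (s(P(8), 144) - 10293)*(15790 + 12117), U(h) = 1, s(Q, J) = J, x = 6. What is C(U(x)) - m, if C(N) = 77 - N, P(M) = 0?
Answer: -283228071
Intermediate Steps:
m = 283228147 (m = 4 - (144 - 10293)*(15790 + 12117) = 4 - (-10149)*27907 = 4 - 1*(-283228143) = 4 + 283228143 = 283228147)
C(U(x)) - m = (77 - 1*1) - 1*283228147 = (77 - 1) - 283228147 = 76 - 283228147 = -283228071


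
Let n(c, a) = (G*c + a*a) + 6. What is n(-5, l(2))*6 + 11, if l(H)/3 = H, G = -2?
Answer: 323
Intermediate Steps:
l(H) = 3*H
n(c, a) = 6 + a² - 2*c (n(c, a) = (-2*c + a*a) + 6 = (-2*c + a²) + 6 = (a² - 2*c) + 6 = 6 + a² - 2*c)
n(-5, l(2))*6 + 11 = (6 + (3*2)² - 2*(-5))*6 + 11 = (6 + 6² + 10)*6 + 11 = (6 + 36 + 10)*6 + 11 = 52*6 + 11 = 312 + 11 = 323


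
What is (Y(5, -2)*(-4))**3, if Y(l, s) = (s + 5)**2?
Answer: -46656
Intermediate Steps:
Y(l, s) = (5 + s)**2
(Y(5, -2)*(-4))**3 = ((5 - 2)**2*(-4))**3 = (3**2*(-4))**3 = (9*(-4))**3 = (-36)**3 = -46656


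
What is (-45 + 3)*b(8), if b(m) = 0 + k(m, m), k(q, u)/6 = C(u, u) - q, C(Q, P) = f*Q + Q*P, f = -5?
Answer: -4032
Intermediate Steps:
C(Q, P) = -5*Q + P*Q (C(Q, P) = -5*Q + Q*P = -5*Q + P*Q)
k(q, u) = -6*q + 6*u*(-5 + u) (k(q, u) = 6*(u*(-5 + u) - q) = 6*(-q + u*(-5 + u)) = -6*q + 6*u*(-5 + u))
b(m) = -6*m + 6*m*(-5 + m) (b(m) = 0 + (-6*m + 6*m*(-5 + m)) = -6*m + 6*m*(-5 + m))
(-45 + 3)*b(8) = (-45 + 3)*(6*8*(-6 + 8)) = -252*8*2 = -42*96 = -4032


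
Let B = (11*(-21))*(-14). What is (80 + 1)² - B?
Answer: 3327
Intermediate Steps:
B = 3234 (B = -231*(-14) = 3234)
(80 + 1)² - B = (80 + 1)² - 1*3234 = 81² - 3234 = 6561 - 3234 = 3327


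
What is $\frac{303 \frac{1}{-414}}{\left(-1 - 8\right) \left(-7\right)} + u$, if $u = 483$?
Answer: $\frac{4199101}{8694} \approx 482.99$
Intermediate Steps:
$\frac{303 \frac{1}{-414}}{\left(-1 - 8\right) \left(-7\right)} + u = \frac{303 \frac{1}{-414}}{\left(-1 - 8\right) \left(-7\right)} + 483 = \frac{303 \left(- \frac{1}{414}\right)}{\left(-9\right) \left(-7\right)} + 483 = - \frac{101}{138 \cdot 63} + 483 = \left(- \frac{101}{138}\right) \frac{1}{63} + 483 = - \frac{101}{8694} + 483 = \frac{4199101}{8694}$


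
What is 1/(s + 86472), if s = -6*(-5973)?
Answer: 1/122310 ≈ 8.1759e-6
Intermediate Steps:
s = 35838
1/(s + 86472) = 1/(35838 + 86472) = 1/122310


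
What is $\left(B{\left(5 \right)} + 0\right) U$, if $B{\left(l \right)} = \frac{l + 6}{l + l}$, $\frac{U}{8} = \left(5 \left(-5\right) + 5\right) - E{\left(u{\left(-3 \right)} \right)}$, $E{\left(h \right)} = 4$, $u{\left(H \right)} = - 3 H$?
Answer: $- \frac{1056}{5} \approx -211.2$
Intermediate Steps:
$U = -192$ ($U = 8 \left(\left(5 \left(-5\right) + 5\right) - 4\right) = 8 \left(\left(-25 + 5\right) - 4\right) = 8 \left(-20 - 4\right) = 8 \left(-24\right) = -192$)
$B{\left(l \right)} = \frac{6 + l}{2 l}$
$\left(B{\left(5 \right)} + 0\right) U = \left(\frac{6 + 5}{2 \cdot 5} + 0\right) \left(-192\right) = \left(\frac{1}{2} \cdot \frac{1}{5} \cdot 11 + 0\right) \left(-192\right) = \left(\frac{11}{10} + 0\right) \left(-192\right) = \frac{11}{10} \left(-192\right) = - \frac{1056}{5}$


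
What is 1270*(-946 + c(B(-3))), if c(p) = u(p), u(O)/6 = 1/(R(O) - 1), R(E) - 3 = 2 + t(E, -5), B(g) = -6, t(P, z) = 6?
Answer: -1200658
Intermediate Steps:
R(E) = 11 (R(E) = 3 + (2 + 6) = 3 + 8 = 11)
u(O) = ⅗ (u(O) = 6/(11 - 1) = 6/10 = 6*(⅒) = ⅗)
c(p) = ⅗
1270*(-946 + c(B(-3))) = 1270*(-946 + ⅗) = 1270*(-4727/5) = -1200658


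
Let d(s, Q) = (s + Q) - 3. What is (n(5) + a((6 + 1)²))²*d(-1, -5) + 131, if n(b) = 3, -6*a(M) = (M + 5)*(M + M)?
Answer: -6953638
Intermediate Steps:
a(M) = -M*(5 + M)/3 (a(M) = -(M + 5)*(M + M)/6 = -(5 + M)*2*M/6 = -M*(5 + M)/3)
d(s, Q) = -3 + Q + s (d(s, Q) = (Q + s) - 3 = -3 + Q + s)
(n(5) + a((6 + 1)²))²*d(-1, -5) + 131 = (3 - (6 + 1)²*(5 + (6 + 1)²)/3)²*(-3 - 5 - 1) + 131 = (3 - ⅓*7²*(5 + 7²))²*(-9) + 131 = (3 - ⅓*49*(5 + 49))²*(-9) + 131 = (3 - ⅓*49*54)²*(-9) + 131 = (3 - 882)²*(-9) + 131 = (-879)²*(-9) + 131 = 772641*(-9) + 131 = -6953769 + 131 = -6953638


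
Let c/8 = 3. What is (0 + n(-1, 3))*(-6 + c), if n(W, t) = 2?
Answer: 36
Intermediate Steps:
c = 24 (c = 8*3 = 24)
(0 + n(-1, 3))*(-6 + c) = (0 + 2)*(-6 + 24) = 2*18 = 36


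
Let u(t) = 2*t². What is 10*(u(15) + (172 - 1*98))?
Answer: 5240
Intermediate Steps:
10*(u(15) + (172 - 1*98)) = 10*(2*15² + (172 - 1*98)) = 10*(2*225 + (172 - 98)) = 10*(450 + 74) = 10*524 = 5240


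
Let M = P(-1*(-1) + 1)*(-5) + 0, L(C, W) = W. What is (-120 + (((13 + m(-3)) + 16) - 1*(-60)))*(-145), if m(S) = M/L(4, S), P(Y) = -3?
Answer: 5220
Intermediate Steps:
M = 15 (M = -3*(-5) + 0 = 15 + 0 = 15)
m(S) = 15/S
(-120 + (((13 + m(-3)) + 16) - 1*(-60)))*(-145) = (-120 + (((13 + 15/(-3)) + 16) - 1*(-60)))*(-145) = (-120 + (((13 + 15*(-⅓)) + 16) + 60))*(-145) = (-120 + (((13 - 5) + 16) + 60))*(-145) = (-120 + ((8 + 16) + 60))*(-145) = (-120 + (24 + 60))*(-145) = (-120 + 84)*(-145) = -36*(-145) = 5220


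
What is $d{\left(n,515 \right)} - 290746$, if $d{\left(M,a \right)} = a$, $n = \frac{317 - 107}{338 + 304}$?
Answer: $-290231$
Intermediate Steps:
$n = \frac{35}{107}$ ($n = \frac{210}{642} = 210 \cdot \frac{1}{642} = \frac{35}{107} \approx 0.3271$)
$d{\left(n,515 \right)} - 290746 = 515 - 290746 = -290231$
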